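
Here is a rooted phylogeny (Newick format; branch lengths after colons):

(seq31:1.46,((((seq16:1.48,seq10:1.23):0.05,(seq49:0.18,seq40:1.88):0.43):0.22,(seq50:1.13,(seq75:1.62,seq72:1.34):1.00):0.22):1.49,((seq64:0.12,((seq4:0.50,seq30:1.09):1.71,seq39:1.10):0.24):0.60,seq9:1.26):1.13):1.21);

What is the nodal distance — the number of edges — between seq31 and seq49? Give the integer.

6

The MRCA of seq31 and seq49 is the root of the tree.
From seq31 up to that node: 1 branch. From seq49 up to the same node: 5 branches. Total: 1 + 5 = 6.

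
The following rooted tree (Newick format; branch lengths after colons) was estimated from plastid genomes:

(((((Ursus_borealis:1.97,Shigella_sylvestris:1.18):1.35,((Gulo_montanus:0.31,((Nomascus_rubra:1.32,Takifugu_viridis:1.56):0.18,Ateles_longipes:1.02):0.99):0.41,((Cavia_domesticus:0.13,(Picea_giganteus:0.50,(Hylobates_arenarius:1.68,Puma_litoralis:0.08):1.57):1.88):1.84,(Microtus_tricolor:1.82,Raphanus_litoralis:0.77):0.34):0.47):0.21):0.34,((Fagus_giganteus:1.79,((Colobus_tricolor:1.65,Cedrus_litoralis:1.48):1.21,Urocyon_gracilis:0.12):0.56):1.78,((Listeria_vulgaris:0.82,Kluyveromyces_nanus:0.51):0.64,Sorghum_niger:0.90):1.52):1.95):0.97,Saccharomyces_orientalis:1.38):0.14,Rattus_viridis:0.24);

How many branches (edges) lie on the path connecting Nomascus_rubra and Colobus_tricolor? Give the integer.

The MRCA of Nomascus_rubra and Colobus_tricolor is the node subtending (((Ursus_borealis,Shigella_sylvestris),((Gulo_montanus,((Nomascus_rubra,Takifugu_viridis),Ateles_longipes)),((Cavia_domesticus,(Picea_giganteus,(Hylobates_arenarius,Puma_litoralis))),(Microtus_tricolor,Raphanus_litoralis)))),((Fagus_giganteus,((Colobus_tricolor,Cedrus_litoralis),Urocyon_gracilis)),((Listeria_vulgaris,Kluyveromyces_nanus),Sorghum_niger))).
From Nomascus_rubra up to that node: 6 branches. From Colobus_tricolor up to the same node: 5 branches. Total: 6 + 5 = 11.

11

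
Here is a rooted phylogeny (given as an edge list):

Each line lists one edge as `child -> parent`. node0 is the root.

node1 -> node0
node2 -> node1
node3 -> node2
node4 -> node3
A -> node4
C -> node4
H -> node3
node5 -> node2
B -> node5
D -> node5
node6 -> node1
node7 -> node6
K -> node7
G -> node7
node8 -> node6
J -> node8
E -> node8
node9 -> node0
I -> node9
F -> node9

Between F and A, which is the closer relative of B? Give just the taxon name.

A

The MRCA of B and A subtends (((A,C),H),(B,D)) (5 taxa).
The MRCA of B and F is the root, subtending the entire tree (11 taxa).
The first is nested inside the second, so B shares a more recent common ancestor with A.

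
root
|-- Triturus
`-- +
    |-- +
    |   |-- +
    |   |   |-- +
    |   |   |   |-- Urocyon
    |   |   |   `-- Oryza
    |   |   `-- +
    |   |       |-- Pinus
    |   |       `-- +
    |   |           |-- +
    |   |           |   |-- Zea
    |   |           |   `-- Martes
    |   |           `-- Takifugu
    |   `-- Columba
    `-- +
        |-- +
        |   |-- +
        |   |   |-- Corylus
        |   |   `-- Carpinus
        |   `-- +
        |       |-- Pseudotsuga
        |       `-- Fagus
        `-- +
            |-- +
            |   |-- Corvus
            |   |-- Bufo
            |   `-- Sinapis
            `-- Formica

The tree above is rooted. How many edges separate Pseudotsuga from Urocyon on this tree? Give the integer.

8

The MRCA of Pseudotsuga and Urocyon is the node subtending ((((Urocyon,Oryza),(Pinus,((Zea,Martes),Takifugu))),Columba),(((Corylus,Carpinus),(Pseudotsuga,Fagus)),((Corvus,Bufo,Sinapis),Formica))).
From Pseudotsuga up to that node: 4 branches. From Urocyon up to the same node: 4 branches. Total: 4 + 4 = 8.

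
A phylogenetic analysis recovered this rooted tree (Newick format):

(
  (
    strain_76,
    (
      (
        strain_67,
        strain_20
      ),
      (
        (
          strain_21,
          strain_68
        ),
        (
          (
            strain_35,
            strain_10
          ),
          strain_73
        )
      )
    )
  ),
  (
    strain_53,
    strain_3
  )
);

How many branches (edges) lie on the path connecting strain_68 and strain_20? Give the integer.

The MRCA of strain_68 and strain_20 is the node subtending ((strain_67,strain_20),((strain_21,strain_68),((strain_35,strain_10),strain_73))).
From strain_68 up to that node: 3 branches. From strain_20 up to the same node: 2 branches. Total: 3 + 2 = 5.

5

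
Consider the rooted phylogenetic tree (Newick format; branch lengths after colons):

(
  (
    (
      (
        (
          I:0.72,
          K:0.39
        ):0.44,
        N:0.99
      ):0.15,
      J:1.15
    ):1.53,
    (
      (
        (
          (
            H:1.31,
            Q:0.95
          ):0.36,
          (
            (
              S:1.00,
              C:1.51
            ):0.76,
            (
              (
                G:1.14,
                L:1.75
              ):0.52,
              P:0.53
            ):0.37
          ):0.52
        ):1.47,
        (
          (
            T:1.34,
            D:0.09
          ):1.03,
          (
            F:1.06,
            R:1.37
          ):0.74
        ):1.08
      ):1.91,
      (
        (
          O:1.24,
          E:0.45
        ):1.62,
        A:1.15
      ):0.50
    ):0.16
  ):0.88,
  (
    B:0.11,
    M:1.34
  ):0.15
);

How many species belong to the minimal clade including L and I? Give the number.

The MRCA of L and I is the node subtending ((((I,K),N),J),((((H,Q),((S,C),((G,L),P))),((T,D),(F,R))),((O,E),A))).
That clade contains 18 terminal taxa: A, C, D, E, F, G, H, I, J, K, L, N, O, P, Q, R, S, T.

18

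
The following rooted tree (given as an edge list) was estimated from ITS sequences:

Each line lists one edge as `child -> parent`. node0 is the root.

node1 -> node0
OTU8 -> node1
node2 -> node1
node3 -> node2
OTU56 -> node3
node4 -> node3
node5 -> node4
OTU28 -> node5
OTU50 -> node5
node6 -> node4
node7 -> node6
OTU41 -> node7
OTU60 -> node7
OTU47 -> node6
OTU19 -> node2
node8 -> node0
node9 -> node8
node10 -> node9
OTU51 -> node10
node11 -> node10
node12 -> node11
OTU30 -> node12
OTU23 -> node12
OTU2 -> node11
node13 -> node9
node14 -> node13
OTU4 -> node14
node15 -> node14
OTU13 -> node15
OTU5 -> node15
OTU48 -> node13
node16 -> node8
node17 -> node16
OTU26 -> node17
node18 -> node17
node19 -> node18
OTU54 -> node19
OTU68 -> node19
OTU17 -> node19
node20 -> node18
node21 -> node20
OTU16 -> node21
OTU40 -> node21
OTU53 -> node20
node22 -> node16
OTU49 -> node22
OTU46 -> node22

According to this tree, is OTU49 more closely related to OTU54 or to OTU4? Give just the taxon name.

OTU54

The MRCA of OTU49 and OTU54 subtends ((OTU26,((OTU54,OTU68,OTU17),((OTU16,OTU40),OTU53))),(OTU49,OTU46)) (9 taxa).
The MRCA of OTU49 and OTU4 subtends (((OTU51,((OTU30,OTU23),OTU2)),((OTU4,(OTU13,OTU5)),OTU48)),((OTU26,((OTU54,OTU68,OTU17),((OTU16,OTU40),OTU53))),(OTU49,OTU46))) (17 taxa).
The first is nested inside the second, so OTU49 shares a more recent common ancestor with OTU54.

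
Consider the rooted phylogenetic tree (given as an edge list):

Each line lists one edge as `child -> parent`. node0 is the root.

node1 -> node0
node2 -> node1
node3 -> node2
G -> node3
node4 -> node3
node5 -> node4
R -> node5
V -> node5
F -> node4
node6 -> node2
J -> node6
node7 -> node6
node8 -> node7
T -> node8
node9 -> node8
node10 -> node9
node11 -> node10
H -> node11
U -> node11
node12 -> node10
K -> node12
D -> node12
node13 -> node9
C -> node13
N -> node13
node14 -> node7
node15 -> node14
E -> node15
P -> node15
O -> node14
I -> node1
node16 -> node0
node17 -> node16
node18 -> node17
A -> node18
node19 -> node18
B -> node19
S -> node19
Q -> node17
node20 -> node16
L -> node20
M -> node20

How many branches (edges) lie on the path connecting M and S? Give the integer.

The MRCA of M and S is the node subtending (((A,(B,S)),Q),(L,M)).
From M up to that node: 2 branches. From S up to the same node: 4 branches. Total: 2 + 4 = 6.

6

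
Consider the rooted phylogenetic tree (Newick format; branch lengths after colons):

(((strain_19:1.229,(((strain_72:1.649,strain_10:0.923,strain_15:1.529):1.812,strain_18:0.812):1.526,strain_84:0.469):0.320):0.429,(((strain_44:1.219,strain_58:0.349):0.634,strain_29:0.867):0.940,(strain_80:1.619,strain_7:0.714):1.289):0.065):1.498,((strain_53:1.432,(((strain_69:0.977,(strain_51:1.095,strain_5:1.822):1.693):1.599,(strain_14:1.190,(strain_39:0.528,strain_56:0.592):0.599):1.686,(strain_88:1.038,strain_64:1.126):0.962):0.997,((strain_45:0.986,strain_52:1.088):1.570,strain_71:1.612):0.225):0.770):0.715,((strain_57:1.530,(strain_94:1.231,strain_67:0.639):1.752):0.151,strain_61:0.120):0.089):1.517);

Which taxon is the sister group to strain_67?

strain_94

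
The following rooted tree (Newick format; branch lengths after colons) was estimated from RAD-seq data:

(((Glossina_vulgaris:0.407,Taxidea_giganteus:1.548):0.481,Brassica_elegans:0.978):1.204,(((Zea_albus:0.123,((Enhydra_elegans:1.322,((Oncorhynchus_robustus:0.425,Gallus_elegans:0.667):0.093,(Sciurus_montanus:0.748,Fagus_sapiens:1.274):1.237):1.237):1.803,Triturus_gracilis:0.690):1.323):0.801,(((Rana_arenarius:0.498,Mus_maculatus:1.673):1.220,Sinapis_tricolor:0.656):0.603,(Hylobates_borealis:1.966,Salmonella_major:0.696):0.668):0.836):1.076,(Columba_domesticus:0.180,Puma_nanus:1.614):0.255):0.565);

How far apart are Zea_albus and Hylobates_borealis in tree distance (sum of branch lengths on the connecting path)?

4.394

The path runs Zea_albus → … → MRCA → … → Hylobates_borealis; the MRCA is the node subtending ((Zea_albus,((Enhydra_elegans,((Oncorhynchus_robustus,Gallus_elegans),(Sciurus_montanus,Fagus_sapiens))),Triturus_gracilis)),(((Rana_arenarius,Mus_maculatus),Sinapis_tricolor),(Hylobates_borealis,Salmonella_major))).
Branch lengths along that path: 0.123 + 0.801 + 0.836 + 0.668 + 1.966 = 4.394.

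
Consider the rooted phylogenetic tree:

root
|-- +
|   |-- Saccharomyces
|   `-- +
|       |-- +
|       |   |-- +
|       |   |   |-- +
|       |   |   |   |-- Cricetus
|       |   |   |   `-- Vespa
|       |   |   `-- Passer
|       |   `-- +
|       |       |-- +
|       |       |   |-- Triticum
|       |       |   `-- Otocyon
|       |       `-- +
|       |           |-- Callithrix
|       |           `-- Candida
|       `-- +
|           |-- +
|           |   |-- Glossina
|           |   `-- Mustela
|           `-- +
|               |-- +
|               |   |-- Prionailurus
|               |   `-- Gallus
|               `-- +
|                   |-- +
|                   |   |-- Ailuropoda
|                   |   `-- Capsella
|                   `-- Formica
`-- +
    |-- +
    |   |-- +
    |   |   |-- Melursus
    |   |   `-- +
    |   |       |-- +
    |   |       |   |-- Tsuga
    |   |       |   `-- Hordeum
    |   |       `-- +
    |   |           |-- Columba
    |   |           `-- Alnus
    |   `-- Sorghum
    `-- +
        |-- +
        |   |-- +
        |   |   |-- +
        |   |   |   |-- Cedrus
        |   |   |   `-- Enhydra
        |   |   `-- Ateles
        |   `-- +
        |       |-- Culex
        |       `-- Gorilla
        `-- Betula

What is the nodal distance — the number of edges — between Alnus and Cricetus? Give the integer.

12

The MRCA of Alnus and Cricetus is the root of the tree.
From Alnus up to that node: 6 branches. From Cricetus up to the same node: 6 branches. Total: 6 + 6 = 12.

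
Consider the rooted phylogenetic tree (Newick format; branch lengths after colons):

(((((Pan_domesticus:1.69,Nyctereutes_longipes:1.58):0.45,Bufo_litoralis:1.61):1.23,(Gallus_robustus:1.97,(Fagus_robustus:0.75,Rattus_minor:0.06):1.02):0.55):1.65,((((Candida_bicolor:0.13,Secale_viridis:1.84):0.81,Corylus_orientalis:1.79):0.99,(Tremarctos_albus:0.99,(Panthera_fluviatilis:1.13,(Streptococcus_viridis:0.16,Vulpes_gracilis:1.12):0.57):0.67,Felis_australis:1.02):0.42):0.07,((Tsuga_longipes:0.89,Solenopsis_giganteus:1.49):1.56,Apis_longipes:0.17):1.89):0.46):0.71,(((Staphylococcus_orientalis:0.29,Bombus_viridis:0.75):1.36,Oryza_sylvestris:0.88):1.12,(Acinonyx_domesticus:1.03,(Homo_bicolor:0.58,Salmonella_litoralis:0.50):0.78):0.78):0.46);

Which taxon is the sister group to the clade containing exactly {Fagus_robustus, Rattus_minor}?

The clade containing exactly {Fagus_robustus, Rattus_minor} attaches to the tree at the node subtending (Gallus_robustus,(Fagus_robustus,Rattus_minor)).
The other lineage descending from that same node — the sister group — is the single tip Gallus_robustus.

Gallus_robustus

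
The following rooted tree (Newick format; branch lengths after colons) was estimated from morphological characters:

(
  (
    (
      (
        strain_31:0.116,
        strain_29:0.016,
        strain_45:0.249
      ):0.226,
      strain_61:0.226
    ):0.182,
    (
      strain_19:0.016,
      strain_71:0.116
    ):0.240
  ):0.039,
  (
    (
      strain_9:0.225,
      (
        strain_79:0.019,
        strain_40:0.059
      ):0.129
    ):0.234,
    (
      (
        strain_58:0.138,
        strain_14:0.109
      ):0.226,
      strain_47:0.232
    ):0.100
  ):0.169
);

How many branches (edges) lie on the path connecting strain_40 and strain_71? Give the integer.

7

The MRCA of strain_40 and strain_71 is the root of the tree.
From strain_40 up to that node: 4 branches. From strain_71 up to the same node: 3 branches. Total: 4 + 3 = 7.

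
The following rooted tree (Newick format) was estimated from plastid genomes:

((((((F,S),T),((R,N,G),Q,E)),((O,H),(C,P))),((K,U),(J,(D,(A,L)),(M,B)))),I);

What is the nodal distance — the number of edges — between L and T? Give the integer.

9

The MRCA of L and T is the node subtending (((((F,S),T),((R,N,G),Q,E)),((O,H),(C,P))),((K,U),(J,(D,(A,L)),(M,B)))).
From L up to that node: 5 branches. From T up to the same node: 4 branches. Total: 5 + 4 = 9.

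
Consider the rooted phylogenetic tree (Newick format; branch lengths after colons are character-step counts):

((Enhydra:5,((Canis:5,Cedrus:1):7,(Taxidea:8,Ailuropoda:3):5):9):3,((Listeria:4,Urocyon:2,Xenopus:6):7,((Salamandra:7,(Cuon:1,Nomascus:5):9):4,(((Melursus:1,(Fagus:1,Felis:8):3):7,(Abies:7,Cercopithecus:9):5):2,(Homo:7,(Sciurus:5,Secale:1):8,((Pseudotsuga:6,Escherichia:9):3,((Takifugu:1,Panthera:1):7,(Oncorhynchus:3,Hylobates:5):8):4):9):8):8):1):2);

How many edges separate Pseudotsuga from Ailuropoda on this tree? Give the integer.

11

The MRCA of Pseudotsuga and Ailuropoda is the root of the tree.
From Pseudotsuga up to that node: 7 branches. From Ailuropoda up to the same node: 4 branches. Total: 7 + 4 = 11.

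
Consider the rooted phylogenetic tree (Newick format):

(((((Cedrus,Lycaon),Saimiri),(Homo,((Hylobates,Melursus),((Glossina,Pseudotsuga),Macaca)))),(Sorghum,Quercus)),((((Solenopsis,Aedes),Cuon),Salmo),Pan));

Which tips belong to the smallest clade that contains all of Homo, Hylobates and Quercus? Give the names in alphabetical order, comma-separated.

Cedrus, Glossina, Homo, Hylobates, Lycaon, Macaca, Melursus, Pseudotsuga, Quercus, Saimiri, Sorghum

Tracing Homo: it sits inside (Homo,((Hylobates,Melursus),((Glossina,Pseudotsuga),Macaca))).
Tracing Hylobates: it sits inside (Hylobates,Melursus).
Tracing Quercus: it sits inside (Sorghum,Quercus).
The smallest clade enclosing all 3 is ((((Cedrus,Lycaon),Saimiri),(Homo,((Hylobates,Melursus),((Glossina,Pseudotsuga),Macaca)))),(Sorghum,Quercus)); the answer is its 11 terminal taxa in alphabetical order.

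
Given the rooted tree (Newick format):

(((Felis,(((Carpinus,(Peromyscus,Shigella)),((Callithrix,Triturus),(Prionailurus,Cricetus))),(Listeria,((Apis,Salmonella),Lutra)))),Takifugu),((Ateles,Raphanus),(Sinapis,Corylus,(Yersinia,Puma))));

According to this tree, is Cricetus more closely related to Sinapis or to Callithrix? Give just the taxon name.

The MRCA of Cricetus and Callithrix subtends ((Callithrix,Triturus),(Prionailurus,Cricetus)) (4 taxa).
The MRCA of Cricetus and Sinapis is the root, subtending the entire tree (19 taxa).
The first is nested inside the second, so Cricetus shares a more recent common ancestor with Callithrix.

Callithrix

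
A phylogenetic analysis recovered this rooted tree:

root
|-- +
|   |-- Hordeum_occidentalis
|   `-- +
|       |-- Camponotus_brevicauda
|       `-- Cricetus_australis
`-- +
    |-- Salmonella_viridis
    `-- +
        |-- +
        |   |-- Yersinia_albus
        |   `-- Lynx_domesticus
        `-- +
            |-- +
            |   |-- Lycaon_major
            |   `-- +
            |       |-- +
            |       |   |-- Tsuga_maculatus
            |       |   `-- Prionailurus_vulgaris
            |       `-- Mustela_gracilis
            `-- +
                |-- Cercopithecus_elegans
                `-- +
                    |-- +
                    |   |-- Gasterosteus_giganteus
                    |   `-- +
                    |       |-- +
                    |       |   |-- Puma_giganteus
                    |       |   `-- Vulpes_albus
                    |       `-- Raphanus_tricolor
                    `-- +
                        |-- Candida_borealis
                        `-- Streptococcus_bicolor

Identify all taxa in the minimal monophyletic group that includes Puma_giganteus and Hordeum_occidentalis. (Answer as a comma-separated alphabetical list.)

Tracing Puma_giganteus: it sits inside (Puma_giganteus,Vulpes_albus).
Tracing Hordeum_occidentalis: it sits inside (Hordeum_occidentalis,(Camponotus_brevicauda,Cricetus_australis)).
The smallest clade enclosing both is the whole tree (their MRCA is the root), so the answer is all 17 tips in alphabetical order.

Camponotus_brevicauda, Candida_borealis, Cercopithecus_elegans, Cricetus_australis, Gasterosteus_giganteus, Hordeum_occidentalis, Lycaon_major, Lynx_domesticus, Mustela_gracilis, Prionailurus_vulgaris, Puma_giganteus, Raphanus_tricolor, Salmonella_viridis, Streptococcus_bicolor, Tsuga_maculatus, Vulpes_albus, Yersinia_albus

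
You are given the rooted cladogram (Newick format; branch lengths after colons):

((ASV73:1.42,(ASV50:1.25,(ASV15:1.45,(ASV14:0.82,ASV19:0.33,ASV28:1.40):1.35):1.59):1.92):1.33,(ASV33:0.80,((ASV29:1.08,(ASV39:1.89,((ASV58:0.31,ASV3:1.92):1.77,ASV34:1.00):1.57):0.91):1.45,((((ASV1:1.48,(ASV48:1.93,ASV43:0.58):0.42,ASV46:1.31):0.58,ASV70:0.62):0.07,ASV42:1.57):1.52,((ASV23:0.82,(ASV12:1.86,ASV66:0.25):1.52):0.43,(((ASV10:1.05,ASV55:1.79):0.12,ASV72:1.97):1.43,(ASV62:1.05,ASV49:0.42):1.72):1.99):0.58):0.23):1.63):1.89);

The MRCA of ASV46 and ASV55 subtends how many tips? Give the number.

14

The MRCA of ASV46 and ASV55 is the node subtending ((((ASV1,(ASV48,ASV43),ASV46),ASV70),ASV42),((ASV23,(ASV12,ASV66)),(((ASV10,ASV55),ASV72),(ASV62,ASV49)))).
That clade contains 14 terminal taxa: ASV1, ASV10, ASV12, ASV23, ASV42, ASV43, ASV46, ASV48, ASV49, ASV55, ASV62, ASV66, ASV70, ASV72.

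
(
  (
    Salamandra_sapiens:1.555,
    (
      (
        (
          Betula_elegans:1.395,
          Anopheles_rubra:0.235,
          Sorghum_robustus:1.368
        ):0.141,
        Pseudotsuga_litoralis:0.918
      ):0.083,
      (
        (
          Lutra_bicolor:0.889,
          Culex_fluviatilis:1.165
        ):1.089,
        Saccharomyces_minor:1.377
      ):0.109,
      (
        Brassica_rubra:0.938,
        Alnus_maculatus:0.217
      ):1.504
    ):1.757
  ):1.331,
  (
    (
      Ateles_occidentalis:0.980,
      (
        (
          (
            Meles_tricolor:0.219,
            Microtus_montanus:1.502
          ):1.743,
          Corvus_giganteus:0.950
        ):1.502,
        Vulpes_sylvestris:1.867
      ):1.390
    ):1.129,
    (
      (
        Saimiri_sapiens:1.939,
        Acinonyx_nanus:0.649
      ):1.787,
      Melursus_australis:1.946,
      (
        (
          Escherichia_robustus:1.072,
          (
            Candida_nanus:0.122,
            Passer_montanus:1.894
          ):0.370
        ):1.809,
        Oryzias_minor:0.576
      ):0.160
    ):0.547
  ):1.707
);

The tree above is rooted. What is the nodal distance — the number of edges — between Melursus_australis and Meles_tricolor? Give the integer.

7

The MRCA of Melursus_australis and Meles_tricolor is the node subtending ((Ateles_occidentalis,(((Meles_tricolor,Microtus_montanus),Corvus_giganteus),Vulpes_sylvestris)),((Saimiri_sapiens,Acinonyx_nanus),Melursus_australis,((Escherichia_robustus,(Candida_nanus,Passer_montanus)),Oryzias_minor))).
From Melursus_australis up to that node: 2 branches. From Meles_tricolor up to the same node: 5 branches. Total: 2 + 5 = 7.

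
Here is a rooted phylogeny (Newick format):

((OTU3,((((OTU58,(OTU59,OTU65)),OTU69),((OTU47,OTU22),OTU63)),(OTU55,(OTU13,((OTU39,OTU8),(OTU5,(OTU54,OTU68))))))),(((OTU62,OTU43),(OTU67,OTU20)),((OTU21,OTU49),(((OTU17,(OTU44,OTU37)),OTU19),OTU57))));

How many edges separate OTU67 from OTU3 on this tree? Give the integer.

6

The MRCA of OTU67 and OTU3 is the root of the tree.
From OTU67 up to that node: 4 branches. From OTU3 up to the same node: 2 branches. Total: 4 + 2 = 6.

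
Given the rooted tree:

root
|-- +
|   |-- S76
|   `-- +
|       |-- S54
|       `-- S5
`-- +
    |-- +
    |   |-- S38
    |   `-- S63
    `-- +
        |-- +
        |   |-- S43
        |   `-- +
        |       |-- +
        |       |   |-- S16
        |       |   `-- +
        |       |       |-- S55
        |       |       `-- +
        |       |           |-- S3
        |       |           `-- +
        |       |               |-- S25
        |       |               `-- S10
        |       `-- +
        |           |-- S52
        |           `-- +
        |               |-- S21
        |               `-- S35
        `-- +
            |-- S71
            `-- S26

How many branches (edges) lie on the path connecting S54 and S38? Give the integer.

The MRCA of S54 and S38 is the root of the tree.
From S54 up to that node: 3 branches. From S38 up to the same node: 3 branches. Total: 3 + 3 = 6.

6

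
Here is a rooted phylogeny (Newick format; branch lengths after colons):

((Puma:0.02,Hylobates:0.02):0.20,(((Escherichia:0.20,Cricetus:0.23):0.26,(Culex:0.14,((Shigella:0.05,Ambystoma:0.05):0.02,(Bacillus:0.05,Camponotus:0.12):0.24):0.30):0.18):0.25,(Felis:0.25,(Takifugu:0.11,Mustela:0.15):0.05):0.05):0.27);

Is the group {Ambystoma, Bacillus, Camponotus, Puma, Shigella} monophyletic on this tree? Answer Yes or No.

No

The MRCA of the listed taxa is the root, so the smallest clade containing them is the whole tree.
That clade also contains Cricetus, Culex, Escherichia, Felis, Hylobates, Mustela, Takifugu, which are not in the proposed group, so the group is not monophyletic.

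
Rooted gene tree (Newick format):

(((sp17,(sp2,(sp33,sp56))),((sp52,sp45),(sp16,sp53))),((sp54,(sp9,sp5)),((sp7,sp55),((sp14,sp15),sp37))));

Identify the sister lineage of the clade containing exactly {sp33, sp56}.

sp2

The clade containing exactly {sp33, sp56} attaches to the tree at the node subtending (sp2,(sp33,sp56)).
The other lineage descending from that same node — the sister group — is the single tip sp2.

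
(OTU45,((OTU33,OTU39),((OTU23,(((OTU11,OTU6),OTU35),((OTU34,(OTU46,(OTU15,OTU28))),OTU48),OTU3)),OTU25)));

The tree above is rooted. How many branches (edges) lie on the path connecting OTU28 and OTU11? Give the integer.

8

The MRCA of OTU28 and OTU11 is the node subtending (((OTU11,OTU6),OTU35),((OTU34,(OTU46,(OTU15,OTU28))),OTU48),OTU3).
From OTU28 up to that node: 5 branches. From OTU11 up to the same node: 3 branches. Total: 5 + 3 = 8.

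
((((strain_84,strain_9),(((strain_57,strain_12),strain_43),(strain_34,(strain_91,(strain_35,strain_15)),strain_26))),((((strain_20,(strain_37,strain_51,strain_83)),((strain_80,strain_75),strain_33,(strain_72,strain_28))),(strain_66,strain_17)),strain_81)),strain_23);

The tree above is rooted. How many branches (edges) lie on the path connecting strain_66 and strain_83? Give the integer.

6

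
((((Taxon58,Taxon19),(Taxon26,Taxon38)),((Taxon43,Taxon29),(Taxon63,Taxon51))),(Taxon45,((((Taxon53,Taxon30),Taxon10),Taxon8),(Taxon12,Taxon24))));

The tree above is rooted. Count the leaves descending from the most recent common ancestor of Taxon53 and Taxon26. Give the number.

The MRCA of Taxon53 and Taxon26 is the root, so the clade is the entire tree.
That clade contains 15 terminal taxa: Taxon10, Taxon12, Taxon19, Taxon24, Taxon26, Taxon29, Taxon30, Taxon38, Taxon43, Taxon45, Taxon51, Taxon53, Taxon58, Taxon63, Taxon8.

15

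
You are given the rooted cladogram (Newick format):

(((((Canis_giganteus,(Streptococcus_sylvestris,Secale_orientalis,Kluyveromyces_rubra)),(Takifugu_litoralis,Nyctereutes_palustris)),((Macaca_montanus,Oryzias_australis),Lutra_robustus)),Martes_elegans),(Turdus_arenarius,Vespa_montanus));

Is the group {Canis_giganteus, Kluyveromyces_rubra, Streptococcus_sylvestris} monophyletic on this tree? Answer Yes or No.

The MRCA of the listed taxa subtends (Canis_giganteus,(Streptococcus_sylvestris,Secale_orientalis,Kluyveromyces_rubra)).
That clade also contains Secale_orientalis, which is not in the proposed group, so the group is not monophyletic.

No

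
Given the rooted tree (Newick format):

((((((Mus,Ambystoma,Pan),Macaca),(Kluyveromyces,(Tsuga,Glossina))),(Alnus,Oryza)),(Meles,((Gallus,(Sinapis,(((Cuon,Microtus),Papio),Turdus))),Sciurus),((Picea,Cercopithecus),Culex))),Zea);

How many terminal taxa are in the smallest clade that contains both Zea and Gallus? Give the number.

The MRCA of Zea and Gallus is the root, so the clade is the entire tree.
That clade contains 21 terminal taxa: Alnus, Ambystoma, Cercopithecus, Culex, Cuon, Gallus, Glossina, Kluyveromyces, Macaca, Meles, Microtus, Mus, Oryza, Pan, Papio, Picea, Sciurus, Sinapis, Tsuga, Turdus, Zea.

21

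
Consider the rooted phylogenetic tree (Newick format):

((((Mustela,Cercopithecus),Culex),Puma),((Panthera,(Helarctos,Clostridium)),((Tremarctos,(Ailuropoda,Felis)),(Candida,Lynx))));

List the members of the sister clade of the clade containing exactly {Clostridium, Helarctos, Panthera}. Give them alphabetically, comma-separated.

Ailuropoda, Candida, Felis, Lynx, Tremarctos

The clade containing exactly {Clostridium, Helarctos, Panthera} attaches to the tree at the node subtending ((Panthera,(Helarctos,Clostridium)),((Tremarctos,(Ailuropoda,Felis)),(Candida,Lynx))).
The other lineage descending from that same node — the sister group — is ((Tremarctos,(Ailuropoda,Felis)),(Candida,Lynx)); its 5 tips in alphabetical order are the answer.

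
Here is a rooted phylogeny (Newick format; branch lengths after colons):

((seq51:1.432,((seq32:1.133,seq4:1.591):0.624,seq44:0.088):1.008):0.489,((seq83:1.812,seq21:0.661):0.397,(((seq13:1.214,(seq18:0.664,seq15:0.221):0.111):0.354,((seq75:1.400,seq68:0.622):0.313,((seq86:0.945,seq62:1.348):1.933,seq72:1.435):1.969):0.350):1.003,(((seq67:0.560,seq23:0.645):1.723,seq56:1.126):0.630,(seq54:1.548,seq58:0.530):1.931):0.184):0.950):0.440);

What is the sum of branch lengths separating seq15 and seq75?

The path runs seq15 → … → MRCA → … → seq75; the MRCA is the node subtending ((seq13,(seq18,seq15)),((seq75,seq68),((seq86,seq62),seq72))).
Branch lengths along that path: 0.221 + 0.111 + 0.354 + 0.350 + 0.313 + 1.400 = 2.749.

2.749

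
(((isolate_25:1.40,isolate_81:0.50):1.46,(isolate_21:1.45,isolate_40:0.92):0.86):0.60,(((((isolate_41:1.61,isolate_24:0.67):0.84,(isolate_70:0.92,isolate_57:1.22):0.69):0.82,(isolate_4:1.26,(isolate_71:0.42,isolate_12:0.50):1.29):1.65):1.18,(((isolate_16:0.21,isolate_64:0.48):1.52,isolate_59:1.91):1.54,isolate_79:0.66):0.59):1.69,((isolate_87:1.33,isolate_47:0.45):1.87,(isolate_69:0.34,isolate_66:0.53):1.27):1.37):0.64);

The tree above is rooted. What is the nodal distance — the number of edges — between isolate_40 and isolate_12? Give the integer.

The MRCA of isolate_40 and isolate_12 is the root of the tree.
From isolate_40 up to that node: 3 branches. From isolate_12 up to the same node: 6 branches. Total: 3 + 6 = 9.

9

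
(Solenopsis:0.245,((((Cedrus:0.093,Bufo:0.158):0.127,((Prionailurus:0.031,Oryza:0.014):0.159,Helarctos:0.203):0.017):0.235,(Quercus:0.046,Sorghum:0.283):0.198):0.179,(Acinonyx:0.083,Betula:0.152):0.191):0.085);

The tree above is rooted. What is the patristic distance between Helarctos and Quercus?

The path runs Helarctos → … → MRCA → … → Quercus; the MRCA is the node subtending (((Cedrus,Bufo),((Prionailurus,Oryza),Helarctos)),(Quercus,Sorghum)).
Branch lengths along that path: 0.203 + 0.017 + 0.235 + 0.198 + 0.046 = 0.699.

0.699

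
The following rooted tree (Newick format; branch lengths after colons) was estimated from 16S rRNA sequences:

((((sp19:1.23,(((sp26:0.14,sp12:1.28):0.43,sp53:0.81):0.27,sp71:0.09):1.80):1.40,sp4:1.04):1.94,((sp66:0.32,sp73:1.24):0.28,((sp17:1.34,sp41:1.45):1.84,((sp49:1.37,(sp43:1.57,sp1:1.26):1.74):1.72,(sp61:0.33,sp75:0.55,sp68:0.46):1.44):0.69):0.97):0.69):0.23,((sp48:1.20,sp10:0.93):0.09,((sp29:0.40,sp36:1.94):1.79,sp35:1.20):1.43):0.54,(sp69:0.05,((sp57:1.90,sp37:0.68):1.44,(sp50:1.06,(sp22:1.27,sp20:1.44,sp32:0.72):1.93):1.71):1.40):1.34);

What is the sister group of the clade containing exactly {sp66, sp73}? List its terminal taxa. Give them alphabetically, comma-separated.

sp1, sp17, sp41, sp43, sp49, sp61, sp68, sp75

The clade containing exactly {sp66, sp73} attaches to the tree at the node subtending ((sp66,sp73),((sp17,sp41),((sp49,(sp43,sp1)),(sp61,sp75,sp68)))).
The other lineage descending from that same node — the sister group — is ((sp17,sp41),((sp49,(sp43,sp1)),(sp61,sp75,sp68))); its 8 tips in alphabetical order are the answer.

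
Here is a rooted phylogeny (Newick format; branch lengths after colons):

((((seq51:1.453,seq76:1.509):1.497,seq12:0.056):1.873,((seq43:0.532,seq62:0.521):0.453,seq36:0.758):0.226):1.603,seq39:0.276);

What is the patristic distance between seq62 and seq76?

The path runs seq62 → … → MRCA → … → seq76; the MRCA is the node subtending (((seq51,seq76),seq12),((seq43,seq62),seq36)).
Branch lengths along that path: 0.521 + 0.453 + 0.226 + 1.873 + 1.497 + 1.509 = 6.079.

6.079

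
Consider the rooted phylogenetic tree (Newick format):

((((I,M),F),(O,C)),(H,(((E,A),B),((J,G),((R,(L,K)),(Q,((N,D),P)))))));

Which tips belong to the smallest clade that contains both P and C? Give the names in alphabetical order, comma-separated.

Tracing P: it sits inside ((N,D),P).
Tracing C: it sits inside (O,C).
The smallest clade enclosing both is the whole tree (their MRCA is the root), so the answer is all 18 tips in alphabetical order.

A, B, C, D, E, F, G, H, I, J, K, L, M, N, O, P, Q, R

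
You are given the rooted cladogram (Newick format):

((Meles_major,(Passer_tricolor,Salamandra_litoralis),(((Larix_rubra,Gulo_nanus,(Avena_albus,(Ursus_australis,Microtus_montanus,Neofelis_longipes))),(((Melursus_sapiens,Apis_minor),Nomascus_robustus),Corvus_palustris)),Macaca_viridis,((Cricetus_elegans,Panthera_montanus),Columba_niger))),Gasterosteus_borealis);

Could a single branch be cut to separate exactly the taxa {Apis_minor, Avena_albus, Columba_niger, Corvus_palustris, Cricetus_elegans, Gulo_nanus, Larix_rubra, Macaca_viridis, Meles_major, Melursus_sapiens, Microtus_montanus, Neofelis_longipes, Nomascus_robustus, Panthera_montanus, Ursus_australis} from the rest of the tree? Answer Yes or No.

No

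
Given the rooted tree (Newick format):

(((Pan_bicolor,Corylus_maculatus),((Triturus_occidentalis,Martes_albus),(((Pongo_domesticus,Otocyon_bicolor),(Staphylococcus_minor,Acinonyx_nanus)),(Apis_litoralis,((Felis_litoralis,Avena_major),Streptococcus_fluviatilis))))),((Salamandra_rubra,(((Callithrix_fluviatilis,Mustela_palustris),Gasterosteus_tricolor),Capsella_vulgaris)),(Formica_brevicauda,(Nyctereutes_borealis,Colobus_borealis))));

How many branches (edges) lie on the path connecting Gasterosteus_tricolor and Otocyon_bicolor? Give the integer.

11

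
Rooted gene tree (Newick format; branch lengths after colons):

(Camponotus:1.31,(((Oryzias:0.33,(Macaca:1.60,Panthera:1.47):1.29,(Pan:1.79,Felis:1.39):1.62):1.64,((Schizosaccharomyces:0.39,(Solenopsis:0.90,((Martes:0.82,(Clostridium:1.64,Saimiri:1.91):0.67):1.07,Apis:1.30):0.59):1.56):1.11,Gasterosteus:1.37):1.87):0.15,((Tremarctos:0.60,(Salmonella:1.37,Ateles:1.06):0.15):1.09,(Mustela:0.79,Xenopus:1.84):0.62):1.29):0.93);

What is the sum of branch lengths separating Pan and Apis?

11.48

The path runs Pan → … → MRCA → … → Apis; the MRCA is the node subtending ((Oryzias,(Macaca,Panthera),(Pan,Felis)),((Schizosaccharomyces,(Solenopsis,((Martes,(Clostridium,Saimiri)),Apis))),Gasterosteus)).
Branch lengths along that path: 1.79 + 1.62 + 1.64 + 1.87 + 1.11 + 1.56 + 0.59 + 1.30 = 11.48.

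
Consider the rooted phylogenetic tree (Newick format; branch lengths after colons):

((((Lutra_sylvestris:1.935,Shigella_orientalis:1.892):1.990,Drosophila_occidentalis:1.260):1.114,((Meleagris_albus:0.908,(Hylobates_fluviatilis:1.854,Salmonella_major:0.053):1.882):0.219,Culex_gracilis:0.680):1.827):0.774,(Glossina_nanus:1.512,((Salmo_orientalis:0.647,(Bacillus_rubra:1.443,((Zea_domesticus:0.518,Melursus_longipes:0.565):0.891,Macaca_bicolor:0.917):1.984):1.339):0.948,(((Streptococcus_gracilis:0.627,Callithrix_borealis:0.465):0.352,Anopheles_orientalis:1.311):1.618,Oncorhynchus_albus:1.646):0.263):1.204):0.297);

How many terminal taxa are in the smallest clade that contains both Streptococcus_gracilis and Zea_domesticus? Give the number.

9

The MRCA of Streptococcus_gracilis and Zea_domesticus is the node subtending ((Salmo_orientalis,(Bacillus_rubra,((Zea_domesticus,Melursus_longipes),Macaca_bicolor))),(((Streptococcus_gracilis,Callithrix_borealis),Anopheles_orientalis),Oncorhynchus_albus)).
That clade contains 9 terminal taxa: Anopheles_orientalis, Bacillus_rubra, Callithrix_borealis, Macaca_bicolor, Melursus_longipes, Oncorhynchus_albus, Salmo_orientalis, Streptococcus_gracilis, Zea_domesticus.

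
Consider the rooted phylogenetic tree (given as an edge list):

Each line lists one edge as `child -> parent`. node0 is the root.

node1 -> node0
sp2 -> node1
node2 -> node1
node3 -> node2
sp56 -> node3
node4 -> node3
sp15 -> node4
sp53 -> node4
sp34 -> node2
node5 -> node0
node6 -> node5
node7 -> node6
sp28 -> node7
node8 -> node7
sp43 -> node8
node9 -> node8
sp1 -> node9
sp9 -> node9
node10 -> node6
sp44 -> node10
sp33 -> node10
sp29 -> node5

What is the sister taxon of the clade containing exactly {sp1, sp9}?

The clade containing exactly {sp1, sp9} attaches to the tree at the node subtending (sp43,(sp1,sp9)).
The other lineage descending from that same node — the sister group — is the single tip sp43.

sp43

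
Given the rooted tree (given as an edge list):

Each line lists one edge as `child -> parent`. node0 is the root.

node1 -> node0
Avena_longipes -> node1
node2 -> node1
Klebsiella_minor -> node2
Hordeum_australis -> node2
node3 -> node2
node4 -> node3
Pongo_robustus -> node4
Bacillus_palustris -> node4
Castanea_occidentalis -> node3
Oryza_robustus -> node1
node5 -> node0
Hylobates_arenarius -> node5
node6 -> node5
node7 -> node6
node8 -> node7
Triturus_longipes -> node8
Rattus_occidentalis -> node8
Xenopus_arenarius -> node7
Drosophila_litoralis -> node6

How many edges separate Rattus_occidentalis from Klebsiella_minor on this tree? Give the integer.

The MRCA of Rattus_occidentalis and Klebsiella_minor is the root of the tree.
From Rattus_occidentalis up to that node: 5 branches. From Klebsiella_minor up to the same node: 3 branches. Total: 5 + 3 = 8.

8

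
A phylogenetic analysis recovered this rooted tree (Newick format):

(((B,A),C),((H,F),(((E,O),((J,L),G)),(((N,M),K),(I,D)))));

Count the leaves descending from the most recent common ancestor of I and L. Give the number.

10

The MRCA of I and L is the node subtending (((E,O),((J,L),G)),(((N,M),K),(I,D))).
That clade contains 10 terminal taxa: D, E, G, I, J, K, L, M, N, O.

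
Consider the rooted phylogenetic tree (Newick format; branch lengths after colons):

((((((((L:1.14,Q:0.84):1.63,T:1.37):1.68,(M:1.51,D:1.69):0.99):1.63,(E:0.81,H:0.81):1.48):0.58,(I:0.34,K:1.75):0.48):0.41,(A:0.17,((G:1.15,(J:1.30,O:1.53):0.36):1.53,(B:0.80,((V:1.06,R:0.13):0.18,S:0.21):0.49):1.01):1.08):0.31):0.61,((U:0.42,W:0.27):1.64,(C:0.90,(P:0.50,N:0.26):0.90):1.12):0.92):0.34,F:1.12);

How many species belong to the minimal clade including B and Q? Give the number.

17

The MRCA of B and Q is the node subtending ((((((L,Q),T),(M,D)),(E,H)),(I,K)),(A,((G,(J,O)),(B,((V,R),S))))).
That clade contains 17 terminal taxa: A, B, D, E, G, H, I, J, K, L, M, O, Q, R, S, T, V.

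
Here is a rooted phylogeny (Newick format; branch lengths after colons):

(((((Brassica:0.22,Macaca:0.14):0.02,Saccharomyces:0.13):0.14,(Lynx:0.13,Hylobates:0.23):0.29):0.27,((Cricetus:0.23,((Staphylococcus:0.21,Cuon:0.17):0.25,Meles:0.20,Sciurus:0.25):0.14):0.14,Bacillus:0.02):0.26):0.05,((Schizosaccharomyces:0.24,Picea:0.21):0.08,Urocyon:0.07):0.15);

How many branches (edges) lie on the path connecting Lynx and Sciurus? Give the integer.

7

The MRCA of Lynx and Sciurus is the node subtending ((((Brassica,Macaca),Saccharomyces),(Lynx,Hylobates)),((Cricetus,((Staphylococcus,Cuon),Meles,Sciurus)),Bacillus)).
From Lynx up to that node: 3 branches. From Sciurus up to the same node: 4 branches. Total: 3 + 4 = 7.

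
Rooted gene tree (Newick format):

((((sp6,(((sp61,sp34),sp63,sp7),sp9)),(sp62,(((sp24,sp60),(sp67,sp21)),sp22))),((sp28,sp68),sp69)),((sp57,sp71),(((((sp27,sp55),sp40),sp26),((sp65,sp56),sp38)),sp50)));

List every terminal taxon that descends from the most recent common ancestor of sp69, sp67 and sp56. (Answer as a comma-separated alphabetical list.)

sp21, sp22, sp24, sp26, sp27, sp28, sp34, sp38, sp40, sp50, sp55, sp56, sp57, sp6, sp60, sp61, sp62, sp63, sp65, sp67, sp68, sp69, sp7, sp71, sp9

Tracing sp69: it sits inside ((sp28,sp68),sp69).
Tracing sp67: it sits inside (sp67,sp21).
Tracing sp56: it sits inside (sp65,sp56).
The smallest clade enclosing all 3 is the whole tree (their MRCA is the root), so the answer is all 25 tips in alphabetical order.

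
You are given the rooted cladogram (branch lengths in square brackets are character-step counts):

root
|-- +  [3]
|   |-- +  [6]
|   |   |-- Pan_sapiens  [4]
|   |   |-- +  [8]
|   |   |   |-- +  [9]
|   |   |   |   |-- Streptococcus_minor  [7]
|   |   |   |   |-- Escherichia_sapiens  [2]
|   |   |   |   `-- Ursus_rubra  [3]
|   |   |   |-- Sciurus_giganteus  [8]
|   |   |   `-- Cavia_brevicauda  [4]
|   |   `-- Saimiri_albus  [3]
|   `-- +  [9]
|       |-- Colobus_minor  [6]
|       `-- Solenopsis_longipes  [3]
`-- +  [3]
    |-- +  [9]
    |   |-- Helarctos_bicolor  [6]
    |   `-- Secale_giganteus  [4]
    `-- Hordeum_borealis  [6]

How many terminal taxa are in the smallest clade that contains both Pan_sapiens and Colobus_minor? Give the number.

9

The MRCA of Pan_sapiens and Colobus_minor is the node subtending ((Pan_sapiens,((Streptococcus_minor,Escherichia_sapiens,Ursus_rubra),Sciurus_giganteus,Cavia_brevicauda),Saimiri_albus),(Colobus_minor,Solenopsis_longipes)).
That clade contains 9 terminal taxa: Cavia_brevicauda, Colobus_minor, Escherichia_sapiens, Pan_sapiens, Saimiri_albus, Sciurus_giganteus, Solenopsis_longipes, Streptococcus_minor, Ursus_rubra.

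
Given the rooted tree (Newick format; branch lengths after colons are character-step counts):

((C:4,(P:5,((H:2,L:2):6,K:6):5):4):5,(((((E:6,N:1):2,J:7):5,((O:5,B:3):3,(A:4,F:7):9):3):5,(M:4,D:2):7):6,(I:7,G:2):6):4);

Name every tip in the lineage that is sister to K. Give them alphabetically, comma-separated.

H, L

K attaches to the tree at the node subtending ((H,L),K).
The other lineage descending from that same node — the sister group — is (H,L); its 2 tips in alphabetical order are the answer.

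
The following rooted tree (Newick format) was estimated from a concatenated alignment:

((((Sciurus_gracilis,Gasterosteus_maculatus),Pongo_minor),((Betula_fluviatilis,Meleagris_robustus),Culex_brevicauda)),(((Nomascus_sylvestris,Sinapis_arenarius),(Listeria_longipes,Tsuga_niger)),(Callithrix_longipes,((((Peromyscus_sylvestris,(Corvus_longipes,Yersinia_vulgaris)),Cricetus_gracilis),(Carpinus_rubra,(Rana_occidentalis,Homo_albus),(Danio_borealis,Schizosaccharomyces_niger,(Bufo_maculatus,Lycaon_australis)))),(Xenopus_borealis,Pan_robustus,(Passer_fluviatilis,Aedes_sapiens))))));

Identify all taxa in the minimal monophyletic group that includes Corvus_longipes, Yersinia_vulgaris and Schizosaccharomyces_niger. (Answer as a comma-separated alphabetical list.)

Bufo_maculatus, Carpinus_rubra, Corvus_longipes, Cricetus_gracilis, Danio_borealis, Homo_albus, Lycaon_australis, Peromyscus_sylvestris, Rana_occidentalis, Schizosaccharomyces_niger, Yersinia_vulgaris

Tracing Corvus_longipes: it sits inside (Corvus_longipes,Yersinia_vulgaris).
Tracing Yersinia_vulgaris: it sits inside (Corvus_longipes,Yersinia_vulgaris).
Tracing Schizosaccharomyces_niger: it sits inside (Danio_borealis,Schizosaccharomyces_niger,(Bufo_maculatus,Lycaon_australis)).
The smallest clade enclosing all 3 is (((Peromyscus_sylvestris,(Corvus_longipes,Yersinia_vulgaris)),Cricetus_gracilis),(Carpinus_rubra,(Rana_occidentalis,Homo_albus),(Danio_borealis,Schizosaccharomyces_niger,(Bufo_maculatus,Lycaon_australis)))); the answer is its 11 terminal taxa in alphabetical order.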